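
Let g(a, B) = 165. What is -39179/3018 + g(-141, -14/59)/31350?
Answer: -1860248/143355 ≈ -12.977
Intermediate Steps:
-39179/3018 + g(-141, -14/59)/31350 = -39179/3018 + 165/31350 = -39179*1/3018 + 165*(1/31350) = -39179/3018 + 1/190 = -1860248/143355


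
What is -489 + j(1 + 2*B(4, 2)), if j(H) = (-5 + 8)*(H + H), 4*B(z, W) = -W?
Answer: -489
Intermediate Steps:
B(z, W) = -W/4 (B(z, W) = (-W)/4 = -W/4)
j(H) = 6*H (j(H) = 3*(2*H) = 6*H)
-489 + j(1 + 2*B(4, 2)) = -489 + 6*(1 + 2*(-¼*2)) = -489 + 6*(1 + 2*(-½)) = -489 + 6*(1 - 1) = -489 + 6*0 = -489 + 0 = -489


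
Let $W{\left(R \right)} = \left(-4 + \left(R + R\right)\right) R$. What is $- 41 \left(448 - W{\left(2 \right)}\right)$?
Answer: $-18368$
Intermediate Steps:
$W{\left(R \right)} = R \left(-4 + 2 R\right)$ ($W{\left(R \right)} = \left(-4 + 2 R\right) R = R \left(-4 + 2 R\right)$)
$- 41 \left(448 - W{\left(2 \right)}\right) = - 41 \left(448 - 2 \cdot 2 \left(-2 + 2\right)\right) = - 41 \left(448 - 2 \cdot 2 \cdot 0\right) = - 41 \left(448 - 0\right) = - 41 \left(448 + 0\right) = \left(-41\right) 448 = -18368$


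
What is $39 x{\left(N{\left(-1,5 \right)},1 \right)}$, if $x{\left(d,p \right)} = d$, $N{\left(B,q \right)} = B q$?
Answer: $-195$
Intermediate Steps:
$39 x{\left(N{\left(-1,5 \right)},1 \right)} = 39 \left(\left(-1\right) 5\right) = 39 \left(-5\right) = -195$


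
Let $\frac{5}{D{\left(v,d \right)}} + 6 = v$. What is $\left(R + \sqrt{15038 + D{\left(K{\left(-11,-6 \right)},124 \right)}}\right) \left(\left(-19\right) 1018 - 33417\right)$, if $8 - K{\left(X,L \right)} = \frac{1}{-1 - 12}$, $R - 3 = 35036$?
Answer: $-1848622601 - \frac{52759 \sqrt{1218273}}{9} \approx -1.8551 \cdot 10^{9}$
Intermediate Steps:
$R = 35039$ ($R = 3 + 35036 = 35039$)
$K{\left(X,L \right)} = \frac{105}{13}$ ($K{\left(X,L \right)} = 8 - \frac{1}{-1 - 12} = 8 - \frac{1}{-13} = 8 - - \frac{1}{13} = 8 + \frac{1}{13} = \frac{105}{13}$)
$D{\left(v,d \right)} = \frac{5}{-6 + v}$
$\left(R + \sqrt{15038 + D{\left(K{\left(-11,-6 \right)},124 \right)}}\right) \left(\left(-19\right) 1018 - 33417\right) = \left(35039 + \sqrt{15038 + \frac{5}{-6 + \frac{105}{13}}}\right) \left(\left(-19\right) 1018 - 33417\right) = \left(35039 + \sqrt{15038 + \frac{5}{\frac{27}{13}}}\right) \left(-19342 - 33417\right) = \left(35039 + \sqrt{15038 + 5 \cdot \frac{13}{27}}\right) \left(-52759\right) = \left(35039 + \sqrt{15038 + \frac{65}{27}}\right) \left(-52759\right) = \left(35039 + \sqrt{\frac{406091}{27}}\right) \left(-52759\right) = \left(35039 + \frac{\sqrt{1218273}}{9}\right) \left(-52759\right) = -1848622601 - \frac{52759 \sqrt{1218273}}{9}$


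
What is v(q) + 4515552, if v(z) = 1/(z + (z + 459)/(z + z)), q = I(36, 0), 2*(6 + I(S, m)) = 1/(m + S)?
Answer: 6141028769064/1359973 ≈ 4.5156e+6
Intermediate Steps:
I(S, m) = -6 + 1/(2*(S + m)) (I(S, m) = -6 + 1/(2*(m + S)) = -6 + 1/(2*(S + m)))
q = -431/72 (q = (½ - 6*36 - 6*0)/(36 + 0) = (½ - 216 + 0)/36 = (1/36)*(-431/2) = -431/72 ≈ -5.9861)
v(z) = 1/(z + (459 + z)/(2*z)) (v(z) = 1/(z + (459 + z)/((2*z))) = 1/(z + (459 + z)*(1/(2*z))) = 1/(z + (459 + z)/(2*z)))
v(q) + 4515552 = 2*(-431/72)/(459 - 431/72 + 2*(-431/72)²) + 4515552 = 2*(-431/72)/(459 - 431/72 + 2*(185761/5184)) + 4515552 = 2*(-431/72)/(459 - 431/72 + 185761/2592) + 4515552 = 2*(-431/72)/(1359973/2592) + 4515552 = 2*(-431/72)*(2592/1359973) + 4515552 = -31032/1359973 + 4515552 = 6141028769064/1359973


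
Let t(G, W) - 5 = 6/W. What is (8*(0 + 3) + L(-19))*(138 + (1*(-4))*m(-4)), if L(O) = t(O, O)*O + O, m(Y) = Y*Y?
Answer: -6216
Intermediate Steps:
m(Y) = Y**2
t(G, W) = 5 + 6/W
L(O) = O + O*(5 + 6/O) (L(O) = (5 + 6/O)*O + O = O*(5 + 6/O) + O = O + O*(5 + 6/O))
(8*(0 + 3) + L(-19))*(138 + (1*(-4))*m(-4)) = (8*(0 + 3) + (6 + 6*(-19)))*(138 + (1*(-4))*(-4)**2) = (8*3 + (6 - 114))*(138 - 4*16) = (24 - 108)*(138 - 64) = -84*74 = -6216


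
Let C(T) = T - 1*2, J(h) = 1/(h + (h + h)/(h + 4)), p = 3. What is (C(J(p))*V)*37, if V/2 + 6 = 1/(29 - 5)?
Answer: 248677/324 ≈ 767.52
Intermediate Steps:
J(h) = 1/(h + 2*h/(4 + h)) (J(h) = 1/(h + (2*h)/(4 + h)) = 1/(h + 2*h/(4 + h)))
V = -143/12 (V = -12 + 2/(29 - 5) = -12 + 2/24 = -12 + 2*(1/24) = -12 + 1/12 = -143/12 ≈ -11.917)
C(T) = -2 + T (C(T) = T - 2 = -2 + T)
(C(J(p))*V)*37 = ((-2 + (4 + 3)/(3*(6 + 3)))*(-143/12))*37 = ((-2 + (⅓)*7/9)*(-143/12))*37 = ((-2 + (⅓)*(⅑)*7)*(-143/12))*37 = ((-2 + 7/27)*(-143/12))*37 = -47/27*(-143/12)*37 = (6721/324)*37 = 248677/324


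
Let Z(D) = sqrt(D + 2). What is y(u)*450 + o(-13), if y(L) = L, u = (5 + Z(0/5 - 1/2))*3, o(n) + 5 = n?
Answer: 6732 + 675*sqrt(6) ≈ 8385.4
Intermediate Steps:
o(n) = -5 + n
Z(D) = sqrt(2 + D)
u = 15 + 3*sqrt(6)/2 (u = (5 + sqrt(2 + (0/5 - 1/2)))*3 = (5 + sqrt(2 + (0*(1/5) - 1*1/2)))*3 = (5 + sqrt(2 + (0 - 1/2)))*3 = (5 + sqrt(2 - 1/2))*3 = (5 + sqrt(3/2))*3 = (5 + sqrt(6)/2)*3 = 15 + 3*sqrt(6)/2 ≈ 18.674)
y(u)*450 + o(-13) = (15 + 3*sqrt(6)/2)*450 + (-5 - 13) = (6750 + 675*sqrt(6)) - 18 = 6732 + 675*sqrt(6)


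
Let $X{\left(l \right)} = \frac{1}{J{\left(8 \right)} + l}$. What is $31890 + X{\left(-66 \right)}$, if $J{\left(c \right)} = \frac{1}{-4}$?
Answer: $\frac{8450846}{265} \approx 31890.0$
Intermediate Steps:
$J{\left(c \right)} = - \frac{1}{4}$
$X{\left(l \right)} = \frac{1}{- \frac{1}{4} + l}$
$31890 + X{\left(-66 \right)} = 31890 + \frac{4}{-1 + 4 \left(-66\right)} = 31890 + \frac{4}{-1 - 264} = 31890 + \frac{4}{-265} = 31890 + 4 \left(- \frac{1}{265}\right) = 31890 - \frac{4}{265} = \frac{8450846}{265}$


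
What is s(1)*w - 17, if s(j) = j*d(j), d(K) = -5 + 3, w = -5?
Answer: -7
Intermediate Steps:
d(K) = -2
s(j) = -2*j (s(j) = j*(-2) = -2*j)
s(1)*w - 17 = -2*1*(-5) - 17 = -2*(-5) - 17 = 10 - 17 = -7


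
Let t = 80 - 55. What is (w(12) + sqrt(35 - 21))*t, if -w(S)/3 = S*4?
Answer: -3600 + 25*sqrt(14) ≈ -3506.5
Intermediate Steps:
t = 25
w(S) = -12*S (w(S) = -3*S*4 = -12*S)
(w(12) + sqrt(35 - 21))*t = (-12*12 + sqrt(35 - 21))*25 = (-144 + sqrt(14))*25 = -3600 + 25*sqrt(14)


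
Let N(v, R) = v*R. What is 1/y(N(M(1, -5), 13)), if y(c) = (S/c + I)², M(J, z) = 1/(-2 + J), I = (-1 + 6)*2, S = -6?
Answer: 169/18496 ≈ 0.0091371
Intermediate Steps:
I = 10 (I = 5*2 = 10)
N(v, R) = R*v
y(c) = (10 - 6/c)² (y(c) = (-6/c + 10)² = (10 - 6/c)²)
1/y(N(M(1, -5), 13)) = 1/(4*(-3 + 5*(13/(-2 + 1)))²/(13/(-2 + 1))²) = 1/(4*(-3 + 5*(13/(-1)))²/(13/(-1))²) = 1/(4*(-3 + 5*(13*(-1)))²/(13*(-1))²) = 1/(4*(-3 + 5*(-13))²/(-13)²) = 1/(4*(1/169)*(-3 - 65)²) = 1/(4*(1/169)*(-68)²) = 1/(4*(1/169)*4624) = 1/(18496/169) = 169/18496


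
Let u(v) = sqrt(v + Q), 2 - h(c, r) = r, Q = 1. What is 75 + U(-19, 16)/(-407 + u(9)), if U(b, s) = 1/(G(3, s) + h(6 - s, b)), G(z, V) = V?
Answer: 12422914/165639 - sqrt(10)/6128643 ≈ 75.000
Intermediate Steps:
h(c, r) = 2 - r
u(v) = sqrt(1 + v) (u(v) = sqrt(v + 1) = sqrt(1 + v))
U(b, s) = 1/(2 + s - b) (U(b, s) = 1/(s + (2 - b)) = 1/(2 + s - b))
75 + U(-19, 16)/(-407 + u(9)) = 75 + 1/((-407 + sqrt(1 + 9))*(2 + 16 - 1*(-19))) = 75 + 1/((-407 + sqrt(10))*(2 + 16 + 19)) = 75 + 1/(-407 + sqrt(10)*37) = 75 + (1/37)/(-407 + sqrt(10)) = 75 + 1/(37*(-407 + sqrt(10)))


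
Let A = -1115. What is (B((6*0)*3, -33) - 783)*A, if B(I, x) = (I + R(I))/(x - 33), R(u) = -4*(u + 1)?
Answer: 28808255/33 ≈ 8.7298e+5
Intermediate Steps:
R(u) = -4 - 4*u (R(u) = -4*(1 + u) = -4 - 4*u)
B(I, x) = (-4 - 3*I)/(-33 + x) (B(I, x) = (I + (-4 - 4*I))/(x - 33) = (-4 - 3*I)/(-33 + x))
(B((6*0)*3, -33) - 783)*A = ((-4 - 3*6*0*3)/(-33 - 33) - 783)*(-1115) = ((-4 - 0*3)/(-66) - 783)*(-1115) = (-(-4 - 3*0)/66 - 783)*(-1115) = (-(-4 + 0)/66 - 783)*(-1115) = (-1/66*(-4) - 783)*(-1115) = (2/33 - 783)*(-1115) = -25837/33*(-1115) = 28808255/33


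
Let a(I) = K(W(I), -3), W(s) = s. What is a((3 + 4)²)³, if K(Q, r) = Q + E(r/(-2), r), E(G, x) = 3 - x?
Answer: 166375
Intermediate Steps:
K(Q, r) = 3 + Q - r (K(Q, r) = Q + (3 - r) = 3 + Q - r)
a(I) = 6 + I (a(I) = 3 + I - 1*(-3) = 3 + I + 3 = 6 + I)
a((3 + 4)²)³ = (6 + (3 + 4)²)³ = (6 + 7²)³ = (6 + 49)³ = 55³ = 166375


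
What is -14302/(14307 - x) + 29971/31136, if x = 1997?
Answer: -38182031/191642080 ≈ -0.19924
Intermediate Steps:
-14302/(14307 - x) + 29971/31136 = -14302/(14307 - 1*1997) + 29971/31136 = -14302/(14307 - 1997) + 29971*(1/31136) = -14302/12310 + 29971/31136 = -14302*1/12310 + 29971/31136 = -7151/6155 + 29971/31136 = -38182031/191642080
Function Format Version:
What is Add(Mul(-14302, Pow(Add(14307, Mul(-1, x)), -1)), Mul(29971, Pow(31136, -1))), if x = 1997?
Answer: Rational(-38182031, 191642080) ≈ -0.19924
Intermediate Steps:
Add(Mul(-14302, Pow(Add(14307, Mul(-1, x)), -1)), Mul(29971, Pow(31136, -1))) = Add(Mul(-14302, Pow(Add(14307, Mul(-1, 1997)), -1)), Mul(29971, Pow(31136, -1))) = Add(Mul(-14302, Pow(Add(14307, -1997), -1)), Mul(29971, Rational(1, 31136))) = Add(Mul(-14302, Pow(12310, -1)), Rational(29971, 31136)) = Add(Mul(-14302, Rational(1, 12310)), Rational(29971, 31136)) = Add(Rational(-7151, 6155), Rational(29971, 31136)) = Rational(-38182031, 191642080)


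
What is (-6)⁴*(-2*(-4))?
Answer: 10368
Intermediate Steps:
(-6)⁴*(-2*(-4)) = 1296*8 = 10368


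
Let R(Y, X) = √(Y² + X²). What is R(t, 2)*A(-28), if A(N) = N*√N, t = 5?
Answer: -56*I*√203 ≈ -797.88*I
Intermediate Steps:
A(N) = N^(3/2)
R(Y, X) = √(X² + Y²)
R(t, 2)*A(-28) = √(2² + 5²)*(-28)^(3/2) = √(4 + 25)*(-56*I*√7) = √29*(-56*I*√7) = -56*I*√203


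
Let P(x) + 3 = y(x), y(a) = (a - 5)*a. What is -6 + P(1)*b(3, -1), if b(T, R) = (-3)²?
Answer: -69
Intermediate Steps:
b(T, R) = 9
y(a) = a*(-5 + a) (y(a) = (-5 + a)*a = a*(-5 + a))
P(x) = -3 + x*(-5 + x)
-6 + P(1)*b(3, -1) = -6 + (-3 + 1*(-5 + 1))*9 = -6 + (-3 + 1*(-4))*9 = -6 + (-3 - 4)*9 = -6 - 7*9 = -6 - 63 = -69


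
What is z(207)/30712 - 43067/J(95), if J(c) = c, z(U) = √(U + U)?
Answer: -43067/95 + 3*√46/30712 ≈ -453.34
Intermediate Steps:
z(U) = √2*√U (z(U) = √(2*U) = √2*√U)
z(207)/30712 - 43067/J(95) = (√2*√207)/30712 - 43067/95 = (√2*(3*√23))*(1/30712) - 43067*1/95 = (3*√46)*(1/30712) - 43067/95 = 3*√46/30712 - 43067/95 = -43067/95 + 3*√46/30712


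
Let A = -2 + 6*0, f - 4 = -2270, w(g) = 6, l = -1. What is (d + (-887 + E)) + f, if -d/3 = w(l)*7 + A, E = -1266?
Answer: -4539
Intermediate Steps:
f = -2266 (f = 4 - 2270 = -2266)
A = -2 (A = -2 + 0 = -2)
d = -120 (d = -3*(6*7 - 2) = -3*(42 - 2) = -3*40 = -120)
(d + (-887 + E)) + f = (-120 + (-887 - 1266)) - 2266 = (-120 - 2153) - 2266 = -2273 - 2266 = -4539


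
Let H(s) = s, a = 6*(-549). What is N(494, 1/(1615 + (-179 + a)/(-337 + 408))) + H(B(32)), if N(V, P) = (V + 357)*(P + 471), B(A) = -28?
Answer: 44565035677/111192 ≈ 4.0079e+5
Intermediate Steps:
a = -3294
N(V, P) = (357 + V)*(471 + P)
N(494, 1/(1615 + (-179 + a)/(-337 + 408))) + H(B(32)) = (168147 + 357/(1615 + (-179 - 3294)/(-337 + 408)) + 471*494 + 494/(1615 + (-179 - 3294)/(-337 + 408))) - 28 = (168147 + 357/(1615 - 3473/71) + 232674 + 494/(1615 - 3473/71)) - 28 = (168147 + 357/(111192/71) + 232674 + 494/(111192/71)) - 28 = (168147 + 357*(71/111192) + 232674 + (71/111192)*494) - 28 = (168147 + 8449/37064 + 232674 + 17537/55596) - 28 = 44568149053/111192 - 28 = 44565035677/111192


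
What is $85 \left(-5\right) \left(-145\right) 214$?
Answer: $13187750$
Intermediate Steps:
$85 \left(-5\right) \left(-145\right) 214 = \left(-425\right) \left(-145\right) 214 = 61625 \cdot 214 = 13187750$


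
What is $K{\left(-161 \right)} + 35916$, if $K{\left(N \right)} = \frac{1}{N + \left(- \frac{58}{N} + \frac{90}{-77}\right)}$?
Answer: $\frac{10292194937}{286563} \approx 35916.0$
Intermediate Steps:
$K{\left(N \right)} = \frac{1}{- \frac{90}{77} + N - \frac{58}{N}}$ ($K{\left(N \right)} = \frac{1}{N + \left(- \frac{58}{N} + 90 \left(- \frac{1}{77}\right)\right)} = \frac{1}{N - \left(\frac{90}{77} + \frac{58}{N}\right)} = \frac{1}{- \frac{90}{77} + N - \frac{58}{N}}$)
$K{\left(-161 \right)} + 35916 = 77 \left(-161\right) \frac{1}{-4466 - -14490 + 77 \left(-161\right)^{2}} + 35916 = 77 \left(-161\right) \frac{1}{-4466 + 14490 + 77 \cdot 25921} + 35916 = 77 \left(-161\right) \frac{1}{-4466 + 14490 + 1995917} + 35916 = 77 \left(-161\right) \frac{1}{2005941} + 35916 = - \frac{1771}{286563} + 35916 = \frac{10292194937}{286563}$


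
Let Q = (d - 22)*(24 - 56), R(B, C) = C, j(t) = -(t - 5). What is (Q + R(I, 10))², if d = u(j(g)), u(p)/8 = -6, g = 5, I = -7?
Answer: 5062500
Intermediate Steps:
j(t) = 5 - t (j(t) = -(-5 + t) = 5 - t)
u(p) = -48 (u(p) = 8*(-6) = -48)
d = -48
Q = 2240 (Q = (-48 - 22)*(24 - 56) = -70*(-32) = 2240)
(Q + R(I, 10))² = (2240 + 10)² = 2250² = 5062500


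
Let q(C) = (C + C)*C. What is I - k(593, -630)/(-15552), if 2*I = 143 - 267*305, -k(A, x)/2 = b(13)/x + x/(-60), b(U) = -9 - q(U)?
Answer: -99559941721/2449440 ≈ -40646.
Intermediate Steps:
q(C) = 2*C² (q(C) = (2*C)*C = 2*C²)
b(U) = -9 - 2*U²
k(A, x) = 694/x + x/30 (k(A, x) = -2*((-9 - 2*13²)/x + x/(-60)) = -2*((-9 - 2*169)/x + x*(-1/60)) = -2*((-9 - 338)/x - x/60) = -2*(-347/x - x/60) = 694/x + x/30)
I = -40646 (I = (143 - 267*305)/2 = (143 - 81435)/2 = (½)*(-81292) = -40646)
I - k(593, -630)/(-15552) = -40646 - (694/(-630) + (1/30)*(-630))/(-15552) = -40646 - (694*(-1/630) - 21)*(-1)/15552 = -40646 - (-347/315 - 21)*(-1)/15552 = -40646 - (-6962)*(-1)/(315*15552) = -40646 - 1*3481/2449440 = -40646 - 3481/2449440 = -99559941721/2449440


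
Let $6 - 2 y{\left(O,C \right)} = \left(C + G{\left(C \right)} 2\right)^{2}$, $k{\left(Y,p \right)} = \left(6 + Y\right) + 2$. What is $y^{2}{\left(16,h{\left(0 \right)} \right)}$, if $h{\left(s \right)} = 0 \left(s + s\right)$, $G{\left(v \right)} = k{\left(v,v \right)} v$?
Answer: $9$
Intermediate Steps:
$k{\left(Y,p \right)} = 8 + Y$
$G{\left(v \right)} = v \left(8 + v\right)$ ($G{\left(v \right)} = \left(8 + v\right) v = v \left(8 + v\right)$)
$h{\left(s \right)} = 0$ ($h{\left(s \right)} = 0 \cdot 2 s = 0$)
$y{\left(O,C \right)} = 3 - \frac{\left(C + 2 C \left(8 + C\right)\right)^{2}}{2}$ ($y{\left(O,C \right)} = 3 - \frac{\left(C + C \left(8 + C\right) 2\right)^{2}}{2} = 3 - \frac{\left(C + 2 C \left(8 + C\right)\right)^{2}}{2}$)
$y^{2}{\left(16,h{\left(0 \right)} \right)} = \left(3 - \frac{0^{2} \left(17 + 2 \cdot 0\right)^{2}}{2}\right)^{2} = \left(3 - 0 \left(17 + 0\right)^{2}\right)^{2} = \left(3 - 0 \cdot 17^{2}\right)^{2} = \left(3 - 0 \cdot 289\right)^{2} = \left(3 + 0\right)^{2} = 3^{2} = 9$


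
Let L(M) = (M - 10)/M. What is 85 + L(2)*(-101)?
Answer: 489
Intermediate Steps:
L(M) = (-10 + M)/M
85 + L(2)*(-101) = 85 + ((-10 + 2)/2)*(-101) = 85 + ((½)*(-8))*(-101) = 85 - 4*(-101) = 85 + 404 = 489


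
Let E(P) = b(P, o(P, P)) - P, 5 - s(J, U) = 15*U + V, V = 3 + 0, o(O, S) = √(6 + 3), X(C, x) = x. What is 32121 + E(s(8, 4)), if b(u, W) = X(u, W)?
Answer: 32182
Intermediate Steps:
o(O, S) = 3 (o(O, S) = √9 = 3)
b(u, W) = W
V = 3
s(J, U) = 2 - 15*U (s(J, U) = 5 - (15*U + 3) = 5 - (3 + 15*U) = 5 + (-3 - 15*U) = 2 - 15*U)
E(P) = 3 - P
32121 + E(s(8, 4)) = 32121 + (3 - (2 - 15*4)) = 32121 + (3 - (2 - 60)) = 32121 + (3 - 1*(-58)) = 32121 + (3 + 58) = 32121 + 61 = 32182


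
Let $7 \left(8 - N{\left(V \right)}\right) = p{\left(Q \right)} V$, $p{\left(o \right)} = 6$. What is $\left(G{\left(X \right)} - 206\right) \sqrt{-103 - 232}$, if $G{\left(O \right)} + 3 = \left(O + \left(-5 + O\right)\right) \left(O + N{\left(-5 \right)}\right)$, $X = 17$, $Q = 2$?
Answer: $\frac{4482 i \sqrt{335}}{7} \approx 11719.0 i$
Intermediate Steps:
$N{\left(V \right)} = 8 - \frac{6 V}{7}$
$G{\left(O \right)} = -3 + \left(-5 + 2 O\right) \left(\frac{86}{7} + O\right)$ ($G{\left(O \right)} = -3 + \left(O + \left(-5 + O\right)\right) \left(O + \left(8 - - \frac{30}{7}\right)\right) = -3 + \left(-5 + 2 O\right) \left(O + \left(8 + \frac{30}{7}\right)\right) = -3 + \left(-5 + 2 O\right) \left(O + \frac{86}{7}\right) = -3 + \left(-5 + 2 O\right) \left(\frac{86}{7} + O\right)$)
$\left(G{\left(X \right)} - 206\right) \sqrt{-103 - 232} = \left(\left(- \frac{451}{7} + 2 \cdot 17^{2} + \frac{137}{7} \cdot 17\right) - 206\right) \sqrt{-103 - 232} = \left(\left(- \frac{451}{7} + 2 \cdot 289 + \frac{2329}{7}\right) - 206\right) \sqrt{-335} = \left(\left(- \frac{451}{7} + 578 + \frac{2329}{7}\right) - 206\right) i \sqrt{335} = \left(\frac{5924}{7} - 206\right) i \sqrt{335} = \frac{4482 i \sqrt{335}}{7}$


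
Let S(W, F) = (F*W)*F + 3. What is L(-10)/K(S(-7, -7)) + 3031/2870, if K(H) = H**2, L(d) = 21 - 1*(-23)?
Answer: 1251821/1184900 ≈ 1.0565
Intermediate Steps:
L(d) = 44 (L(d) = 21 + 23 = 44)
S(W, F) = 3 + W*F**2 (S(W, F) = W*F**2 + 3 = 3 + W*F**2)
L(-10)/K(S(-7, -7)) + 3031/2870 = 44/((3 - 7*(-7)**2)**2) + 3031/2870 = 44/((3 - 7*49)**2) + 3031*(1/2870) = 44/((3 - 343)**2) + 433/410 = 44/((-340)**2) + 433/410 = 44/115600 + 433/410 = 44*(1/115600) + 433/410 = 11/28900 + 433/410 = 1251821/1184900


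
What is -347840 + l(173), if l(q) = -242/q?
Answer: -60176562/173 ≈ -3.4784e+5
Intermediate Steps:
-347840 + l(173) = -347840 - 242/173 = -60176562/173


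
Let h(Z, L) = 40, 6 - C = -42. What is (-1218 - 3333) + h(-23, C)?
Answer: -4511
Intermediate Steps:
C = 48 (C = 6 - 1*(-42) = 6 + 42 = 48)
(-1218 - 3333) + h(-23, C) = (-1218 - 3333) + 40 = -4551 + 40 = -4511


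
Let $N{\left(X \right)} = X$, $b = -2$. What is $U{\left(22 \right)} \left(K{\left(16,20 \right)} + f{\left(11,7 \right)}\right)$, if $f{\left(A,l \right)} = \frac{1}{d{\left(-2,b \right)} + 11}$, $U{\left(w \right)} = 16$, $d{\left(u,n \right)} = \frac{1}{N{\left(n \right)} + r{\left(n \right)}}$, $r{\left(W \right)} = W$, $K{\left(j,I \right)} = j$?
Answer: $\frac{11072}{43} \approx 257.49$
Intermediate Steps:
$d{\left(u,n \right)} = \frac{1}{2 n}$ ($d{\left(u,n \right)} = \frac{1}{n + n} = \frac{1}{2 n}$)
$f{\left(A,l \right)} = \frac{4}{43}$ ($f{\left(A,l \right)} = \frac{1}{\frac{1}{2 \left(-2\right)} + 11} = \frac{1}{\frac{1}{2} \left(- \frac{1}{2}\right) + 11} = \frac{1}{- \frac{1}{4} + 11} = \frac{1}{\frac{43}{4}} = \frac{4}{43}$)
$U{\left(22 \right)} \left(K{\left(16,20 \right)} + f{\left(11,7 \right)}\right) = 16 \left(16 + \frac{4}{43}\right) = 16 \cdot \frac{692}{43} = \frac{11072}{43}$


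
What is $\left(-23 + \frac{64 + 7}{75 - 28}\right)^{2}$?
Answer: $\frac{1020100}{2209} \approx 461.79$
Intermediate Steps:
$\left(-23 + \frac{64 + 7}{75 - 28}\right)^{2} = \left(-23 + \frac{71}{47}\right)^{2} = \left(- \frac{1010}{47}\right)^{2} = \frac{1020100}{2209}$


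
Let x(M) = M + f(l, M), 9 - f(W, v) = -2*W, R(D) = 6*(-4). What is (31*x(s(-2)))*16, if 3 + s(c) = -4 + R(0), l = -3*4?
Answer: -22816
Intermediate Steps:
R(D) = -24
l = -12
s(c) = -31 (s(c) = -3 + (-4 - 24) = -3 - 28 = -31)
f(W, v) = 9 + 2*W (f(W, v) = 9 - (-2)*W = 9 + 2*W)
x(M) = -15 + M (x(M) = M + (9 + 2*(-12)) = M + (9 - 24) = M - 15 = -15 + M)
(31*x(s(-2)))*16 = (31*(-15 - 31))*16 = (31*(-46))*16 = -1426*16 = -22816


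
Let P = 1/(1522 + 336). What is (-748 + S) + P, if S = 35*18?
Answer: -219243/1858 ≈ -118.00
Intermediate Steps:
S = 630
P = 1/1858 ≈ 0.00053821
(-748 + S) + P = (-748 + 630) + 1/1858 = -118 + 1/1858 = -219243/1858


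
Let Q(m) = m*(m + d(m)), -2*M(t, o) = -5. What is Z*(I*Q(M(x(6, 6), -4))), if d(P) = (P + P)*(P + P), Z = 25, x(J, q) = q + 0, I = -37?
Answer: -254375/4 ≈ -63594.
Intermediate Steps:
x(J, q) = q
M(t, o) = 5/2 (M(t, o) = -1/2*(-5) = 5/2)
d(P) = 4*P**2 (d(P) = (2*P)*(2*P) = 4*P**2)
Q(m) = m*(m + 4*m**2)
Z*(I*Q(M(x(6, 6), -4))) = 25*(-37*(5/2)**2*(1 + 4*(5/2))) = 25*(-925*(1 + 10)/4) = 25*(-925*11/4) = 25*(-37*275/4) = 25*(-10175/4) = -254375/4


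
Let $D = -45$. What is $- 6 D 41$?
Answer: $11070$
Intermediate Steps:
$- 6 D 41 = \left(-6\right) \left(-45\right) 41 = 270 \cdot 41 = 11070$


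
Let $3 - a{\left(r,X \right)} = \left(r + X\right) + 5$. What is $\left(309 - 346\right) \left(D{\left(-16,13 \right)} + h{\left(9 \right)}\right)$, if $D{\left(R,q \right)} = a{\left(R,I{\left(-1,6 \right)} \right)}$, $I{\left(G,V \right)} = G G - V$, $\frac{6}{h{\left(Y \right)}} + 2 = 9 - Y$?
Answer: $-592$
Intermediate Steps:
$h{\left(Y \right)} = \frac{6}{7 - Y}$ ($h{\left(Y \right)} = \frac{6}{-2 - \left(-9 + Y\right)} = \frac{6}{7 - Y}$)
$I{\left(G,V \right)} = G^{2} - V$
$a{\left(r,X \right)} = -2 - X - r$ ($a{\left(r,X \right)} = 3 - \left(\left(r + X\right) + 5\right) = 3 - \left(\left(X + r\right) + 5\right) = 3 - \left(5 + X + r\right) = -2 - X - r$)
$D{\left(R,q \right)} = 3 - R$ ($D{\left(R,q \right)} = -2 - \left(\left(-1\right)^{2} - 6\right) - R = -2 - \left(1 - 6\right) - R = -2 - -5 - R = -2 + 5 - R = 3 - R$)
$\left(309 - 346\right) \left(D{\left(-16,13 \right)} + h{\left(9 \right)}\right) = \left(309 - 346\right) \left(\left(3 - -16\right) - \frac{6}{-7 + 9}\right) = - 37 \left(\left(3 + 16\right) - \frac{6}{2}\right) = - 37 \left(19 - 3\right) = \left(-37\right) 16 = -592$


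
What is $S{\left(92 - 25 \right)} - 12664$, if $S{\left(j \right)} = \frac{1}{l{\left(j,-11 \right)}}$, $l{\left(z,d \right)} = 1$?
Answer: $-12663$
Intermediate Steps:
$S{\left(j \right)} = 1$ ($S{\left(j \right)} = 1^{-1} = 1$)
$S{\left(92 - 25 \right)} - 12664 = 1 - 12664 = -12663$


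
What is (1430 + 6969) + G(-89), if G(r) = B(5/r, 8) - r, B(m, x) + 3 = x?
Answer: 8493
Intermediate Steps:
B(m, x) = -3 + x
G(r) = 5 - r (G(r) = (-3 + 8) - r = 5 - r)
(1430 + 6969) + G(-89) = (1430 + 6969) + (5 - 1*(-89)) = 8399 + (5 + 89) = 8399 + 94 = 8493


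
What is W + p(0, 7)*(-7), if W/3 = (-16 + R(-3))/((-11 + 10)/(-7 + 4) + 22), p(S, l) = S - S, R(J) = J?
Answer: -171/67 ≈ -2.5522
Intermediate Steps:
p(S, l) = 0
W = -171/67 (W = 3*((-16 - 3)/((-11 + 10)/(-7 + 4) + 22)) = 3*(-19/(-1/(-3) + 22)) = 3*(-19/(-1*(-⅓) + 22)) = 3*(-19/(⅓ + 22)) = 3*(-19/67/3) = 3*(-19*3/67) = 3*(-57/67) = -171/67 ≈ -2.5522)
W + p(0, 7)*(-7) = -171/67 + 0*(-7) = -171/67 + 0 = -171/67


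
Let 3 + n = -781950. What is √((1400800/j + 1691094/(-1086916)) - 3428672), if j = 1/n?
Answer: I*√323511791799492979244534/543458 ≈ 1.0466e+6*I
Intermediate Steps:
n = -781953 (n = -3 - 781950 = -781953)
j = -1/781953 (j = 1/(-781953) = -1/781953 ≈ -1.2788e-6)
√((1400800/j + 1691094/(-1086916)) - 3428672) = √((1400800/(-1/781953) + 1691094/(-1086916)) - 3428672) = √((1400800*(-781953) + 1691094*(-1/1086916)) - 3428672) = √((-1095359762400 - 845547/543458) - 3428672) = √(-595282025755224747/543458 - 3428672) = √(-595283889094452523/543458) = I*√323511791799492979244534/543458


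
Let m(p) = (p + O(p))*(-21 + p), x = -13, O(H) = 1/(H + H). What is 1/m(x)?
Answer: 13/5763 ≈ 0.0022558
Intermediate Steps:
O(H) = 1/(2*H)
m(p) = (-21 + p)*(p + 1/(2*p)) (m(p) = (p + 1/(2*p))*(-21 + p) = (-21 + p)*(p + 1/(2*p)))
1/m(x) = 1/(½ + (-13)² - 21*(-13) - 21/2/(-13)) = 1/(½ + 169 + 273 - 21/2*(-1/13)) = 1/(½ + 169 + 273 + 21/26) = 1/(5763/13) = 13/5763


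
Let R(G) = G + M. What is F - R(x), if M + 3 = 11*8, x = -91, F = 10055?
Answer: 10061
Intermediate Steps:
M = 85 (M = -3 + 11*8 = -3 + 88 = 85)
R(G) = 85 + G (R(G) = G + 85 = 85 + G)
F - R(x) = 10055 - (85 - 91) = 10055 - 1*(-6) = 10055 + 6 = 10061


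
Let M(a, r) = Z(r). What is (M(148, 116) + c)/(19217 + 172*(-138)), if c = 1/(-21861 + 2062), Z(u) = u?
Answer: -2296683/89471681 ≈ -0.025669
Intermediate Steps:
M(a, r) = r
c = -1/19799 (c = 1/(-19799) = -1/19799 ≈ -5.0508e-5)
(M(148, 116) + c)/(19217 + 172*(-138)) = (116 - 1/19799)/(19217 + 172*(-138)) = 2296683/(19799*(19217 - 23736)) = (2296683/19799)/(-4519) = (2296683/19799)*(-1/4519) = -2296683/89471681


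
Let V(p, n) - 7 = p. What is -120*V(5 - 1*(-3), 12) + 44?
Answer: -1756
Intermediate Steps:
V(p, n) = 7 + p
-120*V(5 - 1*(-3), 12) + 44 = -120*(7 + (5 - 1*(-3))) + 44 = -120*(7 + (5 + 3)) + 44 = -120*(7 + 8) + 44 = -120*15 + 44 = -1800 + 44 = -1756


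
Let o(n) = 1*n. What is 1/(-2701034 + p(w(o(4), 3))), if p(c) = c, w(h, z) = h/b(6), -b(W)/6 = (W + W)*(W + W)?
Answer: -216/583423345 ≈ -3.7023e-7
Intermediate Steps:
o(n) = n
b(W) = -24*W² (b(W) = -6*(W + W)*(W + W) = -6*2*W*2*W = -24*W²)
w(h, z) = -h/864 (w(h, z) = h/((-24*6²)) = h/((-24*36)) = h/(-864) = h*(-1/864) = -h/864)
1/(-2701034 + p(w(o(4), 3))) = 1/(-2701034 - 1/864*4) = 1/(-2701034 - 1/216) = 1/(-583423345/216) = -216/583423345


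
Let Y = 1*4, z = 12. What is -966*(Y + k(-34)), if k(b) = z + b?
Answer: 17388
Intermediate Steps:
Y = 4
k(b) = 12 + b
-966*(Y + k(-34)) = -966*(4 + (12 - 34)) = -966*(4 - 22) = -966*(-18) = 17388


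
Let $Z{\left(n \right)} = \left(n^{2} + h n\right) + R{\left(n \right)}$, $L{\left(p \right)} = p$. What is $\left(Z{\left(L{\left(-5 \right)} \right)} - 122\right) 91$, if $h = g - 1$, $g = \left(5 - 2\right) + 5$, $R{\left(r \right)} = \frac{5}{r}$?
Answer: $-12103$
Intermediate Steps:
$g = 8$ ($g = 3 + 5 = 8$)
$h = 7$ ($h = 8 - 1 = 7$)
$Z{\left(n \right)} = n^{2} + \frac{5}{n} + 7 n$ ($Z{\left(n \right)} = \left(n^{2} + 7 n\right) + \frac{5}{n} = n^{2} + \frac{5}{n} + 7 n$)
$\left(Z{\left(L{\left(-5 \right)} \right)} - 122\right) 91 = \left(\frac{5 + \left(-5\right)^{2} \left(7 - 5\right)}{-5} - 122\right) 91 = \left(- \frac{5 + 25 \cdot 2}{5} - 122\right) 91 = \left(- \frac{5 + 50}{5} - 122\right) 91 = \left(\left(- \frac{1}{5}\right) 55 - 122\right) 91 = \left(-11 - 122\right) 91 = \left(-133\right) 91 = -12103$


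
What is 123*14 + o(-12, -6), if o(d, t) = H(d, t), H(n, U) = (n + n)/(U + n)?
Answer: 5170/3 ≈ 1723.3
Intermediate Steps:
H(n, U) = 2*n/(U + n) (H(n, U) = (2*n)/(U + n) = 2*n/(U + n))
o(d, t) = 2*d/(d + t) (o(d, t) = 2*d/(t + d) = 2*d/(d + t))
123*14 + o(-12, -6) = 123*14 + 2*(-12)/(-12 - 6) = 1722 + 2*(-12)/(-18) = 1722 + 2*(-12)*(-1/18) = 1722 + 4/3 = 5170/3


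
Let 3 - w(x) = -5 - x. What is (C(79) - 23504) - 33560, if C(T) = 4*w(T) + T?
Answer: -56637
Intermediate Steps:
w(x) = 8 + x (w(x) = 3 - (-5 - x) = 3 + (5 + x) = 8 + x)
C(T) = 32 + 5*T (C(T) = 4*(8 + T) + T = (32 + 4*T) + T = 32 + 5*T)
(C(79) - 23504) - 33560 = ((32 + 5*79) - 23504) - 33560 = ((32 + 395) - 23504) - 33560 = (427 - 23504) - 33560 = -23077 - 33560 = -56637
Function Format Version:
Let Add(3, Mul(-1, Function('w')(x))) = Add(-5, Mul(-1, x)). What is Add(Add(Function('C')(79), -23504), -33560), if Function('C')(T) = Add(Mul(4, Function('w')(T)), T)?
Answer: -56637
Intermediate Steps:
Function('w')(x) = Add(8, x) (Function('w')(x) = Add(3, Mul(-1, Add(-5, Mul(-1, x)))) = Add(3, Add(5, x)) = Add(8, x))
Function('C')(T) = Add(32, Mul(5, T)) (Function('C')(T) = Add(Mul(4, Add(8, T)), T) = Add(Add(32, Mul(4, T)), T) = Add(32, Mul(5, T)))
Add(Add(Function('C')(79), -23504), -33560) = Add(Add(Add(32, Mul(5, 79)), -23504), -33560) = Add(Add(Add(32, 395), -23504), -33560) = Add(Add(427, -23504), -33560) = Add(-23077, -33560) = -56637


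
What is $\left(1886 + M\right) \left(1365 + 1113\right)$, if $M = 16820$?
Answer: $46353468$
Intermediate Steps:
$\left(1886 + M\right) \left(1365 + 1113\right) = \left(1886 + 16820\right) \left(1365 + 1113\right) = 18706 \cdot 2478 = 46353468$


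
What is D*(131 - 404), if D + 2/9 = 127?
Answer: -103831/3 ≈ -34610.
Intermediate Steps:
D = 1141/9 (D = -2/9 + 127 = 1141/9 ≈ 126.78)
D*(131 - 404) = 1141*(131 - 404)/9 = (1141/9)*(-273) = -103831/3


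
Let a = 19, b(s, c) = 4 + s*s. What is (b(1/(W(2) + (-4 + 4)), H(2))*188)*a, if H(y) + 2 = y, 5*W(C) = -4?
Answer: 79477/4 ≈ 19869.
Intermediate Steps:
W(C) = -4/5 (W(C) = (1/5)*(-4) = -4/5)
H(y) = -2 + y
b(s, c) = 4 + s**2
(b(1/(W(2) + (-4 + 4)), H(2))*188)*a = ((4 + (1/(-4/5 + (-4 + 4)))**2)*188)*19 = ((4 + (1/(-4/5 + 0))**2)*188)*19 = ((4 + (1/(-4/5))**2)*188)*19 = ((4 + (-5/4)**2)*188)*19 = ((4 + 25/16)*188)*19 = ((89/16)*188)*19 = (4183/4)*19 = 79477/4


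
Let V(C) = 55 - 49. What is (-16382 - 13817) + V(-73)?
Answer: -30193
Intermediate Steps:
V(C) = 6
(-16382 - 13817) + V(-73) = (-16382 - 13817) + 6 = -30199 + 6 = -30193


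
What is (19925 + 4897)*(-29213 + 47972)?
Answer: 465635898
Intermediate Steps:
(19925 + 4897)*(-29213 + 47972) = 24822*18759 = 465635898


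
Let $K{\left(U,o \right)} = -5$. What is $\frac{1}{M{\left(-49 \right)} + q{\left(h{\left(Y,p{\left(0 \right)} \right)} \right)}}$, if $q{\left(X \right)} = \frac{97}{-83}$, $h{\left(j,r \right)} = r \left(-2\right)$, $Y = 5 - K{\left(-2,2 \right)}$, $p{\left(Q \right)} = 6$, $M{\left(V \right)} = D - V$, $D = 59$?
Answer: $\frac{83}{8867} \approx 0.0093606$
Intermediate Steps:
$M{\left(V \right)} = 59 - V$
$Y = 10$ ($Y = 5 - -5 = 5 + 5 = 10$)
$h{\left(j,r \right)} = - 2 r$
$q{\left(X \right)} = - \frac{97}{83}$ ($q{\left(X \right)} = 97 \left(- \frac{1}{83}\right) = - \frac{97}{83}$)
$\frac{1}{M{\left(-49 \right)} + q{\left(h{\left(Y,p{\left(0 \right)} \right)} \right)}} = \frac{1}{\left(59 - -49\right) - \frac{97}{83}} = \frac{1}{\left(59 + 49\right) - \frac{97}{83}} = \frac{1}{108 - \frac{97}{83}} = \frac{1}{\frac{8867}{83}} = \frac{83}{8867}$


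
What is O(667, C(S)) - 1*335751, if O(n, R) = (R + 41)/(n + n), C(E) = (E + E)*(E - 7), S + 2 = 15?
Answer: -447891637/1334 ≈ -3.3575e+5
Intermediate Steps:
S = 13 (S = -2 + 15 = 13)
C(E) = 2*E*(-7 + E) (C(E) = (2*E)*(-7 + E) = 2*E*(-7 + E))
O(n, R) = (41 + R)/(2*n) (O(n, R) = (41 + R)/((2*n)) = (41 + R)*(1/(2*n)) = (41 + R)/(2*n))
O(667, C(S)) - 1*335751 = (1/2)*(41 + 2*13*(-7 + 13))/667 - 1*335751 = (1/2)*(1/667)*(41 + 2*13*6) - 335751 = (1/2)*(1/667)*(41 + 156) - 335751 = (1/2)*(1/667)*197 - 335751 = 197/1334 - 335751 = -447891637/1334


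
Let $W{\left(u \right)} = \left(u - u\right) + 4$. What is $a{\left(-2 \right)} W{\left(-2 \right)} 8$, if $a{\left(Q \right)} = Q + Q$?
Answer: $-128$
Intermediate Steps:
$a{\left(Q \right)} = 2 Q$
$W{\left(u \right)} = 4$ ($W{\left(u \right)} = 0 + 4 = 4$)
$a{\left(-2 \right)} W{\left(-2 \right)} 8 = 2 \left(-2\right) 4 \cdot 8 = \left(-4\right) 4 \cdot 8 = \left(-16\right) 8 = -128$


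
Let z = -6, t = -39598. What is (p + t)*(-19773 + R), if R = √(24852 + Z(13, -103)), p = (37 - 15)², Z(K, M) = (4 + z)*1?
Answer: 773401122 - 195570*√994 ≈ 7.6724e+8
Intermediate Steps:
Z(K, M) = -2 (Z(K, M) = (4 - 6)*1 = -2*1 = -2)
p = 484 (p = 22² = 484)
R = 5*√994 (R = √(24852 - 2) = √24850 = 5*√994 ≈ 157.64)
(p + t)*(-19773 + R) = (484 - 39598)*(-19773 + 5*√994) = -39114*(-19773 + 5*√994) = 773401122 - 195570*√994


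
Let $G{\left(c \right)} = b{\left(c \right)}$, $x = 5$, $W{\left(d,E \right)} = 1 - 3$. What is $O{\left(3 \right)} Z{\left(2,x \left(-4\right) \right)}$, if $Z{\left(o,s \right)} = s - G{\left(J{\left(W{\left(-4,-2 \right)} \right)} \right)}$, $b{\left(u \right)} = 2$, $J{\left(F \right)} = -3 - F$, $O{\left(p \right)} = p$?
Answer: $-66$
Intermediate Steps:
$W{\left(d,E \right)} = -2$ ($W{\left(d,E \right)} = 1 - 3 = -2$)
$G{\left(c \right)} = 2$
$Z{\left(o,s \right)} = -2 + s$ ($Z{\left(o,s \right)} = s - 2 = -2 + s$)
$O{\left(3 \right)} Z{\left(2,x \left(-4\right) \right)} = 3 \left(-2 + 5 \left(-4\right)\right) = 3 \left(-2 - 20\right) = 3 \left(-22\right) = -66$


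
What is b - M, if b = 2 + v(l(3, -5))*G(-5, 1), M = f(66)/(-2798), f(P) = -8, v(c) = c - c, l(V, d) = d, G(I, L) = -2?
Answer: 2794/1399 ≈ 1.9971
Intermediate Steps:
v(c) = 0
M = 4/1399 (M = -8/(-2798) = -8*(-1/2798) = 4/1399 ≈ 0.0028592)
b = 2 (b = 2 + 0*(-2) = 2 + 0 = 2)
b - M = 2 - 1*4/1399 = 2 - 4/1399 = 2794/1399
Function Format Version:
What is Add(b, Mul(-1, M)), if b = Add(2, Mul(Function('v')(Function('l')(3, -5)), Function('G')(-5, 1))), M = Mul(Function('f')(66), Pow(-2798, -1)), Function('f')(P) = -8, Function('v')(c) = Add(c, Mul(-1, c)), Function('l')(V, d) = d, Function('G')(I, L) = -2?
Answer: Rational(2794, 1399) ≈ 1.9971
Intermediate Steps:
Function('v')(c) = 0
M = Rational(4, 1399) (M = Mul(-8, Pow(-2798, -1)) = Mul(-8, Rational(-1, 2798)) = Rational(4, 1399) ≈ 0.0028592)
b = 2 (b = Add(2, Mul(0, -2)) = Add(2, 0) = 2)
Add(b, Mul(-1, M)) = Add(2, Mul(-1, Rational(4, 1399))) = Add(2, Rational(-4, 1399)) = Rational(2794, 1399)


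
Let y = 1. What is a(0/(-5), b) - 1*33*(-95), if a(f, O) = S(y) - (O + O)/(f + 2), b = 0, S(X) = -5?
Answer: 3130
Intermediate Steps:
a(f, O) = -5 - 2*O/(2 + f) (a(f, O) = -5 - (O + O)/(f + 2) = -5 - 2*O/(2 + f))
a(0/(-5), b) - 1*33*(-95) = (-10 - 0/(-5) - 2*0)/(2 + 0/(-5)) - 1*33*(-95) = (-10 - 0*(-1)/5 + 0)/(2 + 0*(-⅕)) - 33*(-95) = (-10 - 5*0 + 0)/(2 + 0) + 3135 = (-10 + 0 + 0)/2 + 3135 = (½)*(-10) + 3135 = -5 + 3135 = 3130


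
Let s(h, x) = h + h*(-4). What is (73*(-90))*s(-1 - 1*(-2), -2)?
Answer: 19710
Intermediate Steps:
s(h, x) = -3*h (s(h, x) = h - 4*h = -3*h)
(73*(-90))*s(-1 - 1*(-2), -2) = (73*(-90))*(-3*(-1 - 1*(-2))) = -(-19710)*(-1 + 2) = -(-19710) = -6570*(-3) = 19710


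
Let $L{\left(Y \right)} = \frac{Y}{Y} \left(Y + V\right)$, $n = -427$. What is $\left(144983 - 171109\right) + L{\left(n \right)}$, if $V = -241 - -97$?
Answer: $-26697$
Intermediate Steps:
$V = -144$ ($V = -241 + 97 = -144$)
$L{\left(Y \right)} = -144 + Y$ ($L{\left(Y \right)} = \frac{Y}{Y} \left(Y - 144\right) = 1 \left(-144 + Y\right) = -144 + Y$)
$\left(144983 - 171109\right) + L{\left(n \right)} = \left(144983 - 171109\right) - 571 = -26126 - 571 = -26697$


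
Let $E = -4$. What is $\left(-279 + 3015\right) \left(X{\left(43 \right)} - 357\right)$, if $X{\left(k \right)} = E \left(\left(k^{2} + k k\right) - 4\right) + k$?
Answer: $-41286240$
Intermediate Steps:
$X{\left(k \right)} = 16 + k - 8 k^{2}$ ($X{\left(k \right)} = - 4 \left(\left(k^{2} + k k\right) - 4\right) + k = - 4 \left(\left(k^{2} + k^{2}\right) - 4\right) + k = - 4 \left(2 k^{2} - 4\right) + k = - 4 \left(-4 + 2 k^{2}\right) + k = \left(16 - 8 k^{2}\right) + k = 16 + k - 8 k^{2}$)
$\left(-279 + 3015\right) \left(X{\left(43 \right)} - 357\right) = \left(-279 + 3015\right) \left(\left(16 + 43 - 8 \cdot 43^{2}\right) - 357\right) = 2736 \left(\left(16 + 43 - 14792\right) - 357\right) = 2736 \left(-14733 - 357\right) = 2736 \left(-15090\right) = -41286240$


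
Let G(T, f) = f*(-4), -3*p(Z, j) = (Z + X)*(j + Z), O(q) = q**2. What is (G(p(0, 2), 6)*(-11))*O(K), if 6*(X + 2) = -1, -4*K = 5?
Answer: 825/2 ≈ 412.50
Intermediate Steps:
K = -5/4 (K = -1/4*5 = -5/4 ≈ -1.2500)
X = -13/6 (X = -2 + (1/6)*(-1) = -2 - 1/6 = -13/6 ≈ -2.1667)
p(Z, j) = -(-13/6 + Z)*(Z + j)/3 (p(Z, j) = -(Z - 13/6)*(j + Z)/3 = -(-13/6 + Z)*(Z + j)/3)
G(T, f) = -4*f
(G(p(0, 2), 6)*(-11))*O(K) = (-4*6*(-11))*(-5/4)**2 = -24*(-11)*(25/16) = 264*(25/16) = 825/2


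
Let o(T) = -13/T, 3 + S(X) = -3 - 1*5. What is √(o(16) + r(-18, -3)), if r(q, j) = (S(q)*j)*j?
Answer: I*√1597/4 ≈ 9.9906*I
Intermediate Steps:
S(X) = -11 (S(X) = -3 + (-3 - 1*5) = -3 + (-3 - 5) = -3 - 8 = -11)
r(q, j) = -11*j² (r(q, j) = (-11*j)*j = -11*j²)
√(o(16) + r(-18, -3)) = √(-13/16 - 11*(-3)²) = √(-13*1/16 - 11*9) = √(-13/16 - 99) = √(-1597/16) = I*√1597/4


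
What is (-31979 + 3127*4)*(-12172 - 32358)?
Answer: 867043630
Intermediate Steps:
(-31979 + 3127*4)*(-12172 - 32358) = (-31979 + 12508)*(-44530) = -19471*(-44530) = 867043630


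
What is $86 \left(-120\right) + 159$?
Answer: $-10161$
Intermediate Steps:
$86 \left(-120\right) + 159 = -10320 + 159 = -10161$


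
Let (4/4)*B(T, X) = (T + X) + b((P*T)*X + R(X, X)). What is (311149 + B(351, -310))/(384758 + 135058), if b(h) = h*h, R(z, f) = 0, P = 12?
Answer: 284150838265/86636 ≈ 3.2798e+6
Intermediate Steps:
b(h) = h²
B(T, X) = T + X + 144*T²*X² (B(T, X) = (T + X) + ((12*T)*X + 0)² = (T + X) + (12*T*X + 0)² = (T + X) + (12*T*X)² = (T + X) + 144*T²*X² = T + X + 144*T²*X²)
(311149 + B(351, -310))/(384758 + 135058) = (311149 + (351 - 310 + 144*351²*(-310)²))/(384758 + 135058) = (311149 + (351 - 310 + 144*123201*96100))/519816 = (311149 + (351 - 310 + 1704904718400))*(1/519816) = (311149 + 1704904718441)*(1/519816) = 1704905029590*(1/519816) = 284150838265/86636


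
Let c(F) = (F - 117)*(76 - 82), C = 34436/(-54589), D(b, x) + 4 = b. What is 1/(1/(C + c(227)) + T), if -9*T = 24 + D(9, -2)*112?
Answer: -324568584/21061386085 ≈ -0.015411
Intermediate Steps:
D(b, x) = -4 + b
C = -34436/54589 (C = 34436*(-1/54589) = -34436/54589 ≈ -0.63082)
c(F) = 702 - 6*F (c(F) = (-117 + F)*(-6) = 702 - 6*F)
T = -584/9 (T = -(24 + (-4 + 9)*112)/9 = -(24 + 5*112)/9 = -(24 + 560)/9 = -1/9*584 = -584/9 ≈ -64.889)
1/(1/(C + c(227)) + T) = 1/(1/(-34436/54589 + (702 - 6*227)) - 584/9) = 1/(1/(-34436/54589 + (702 - 1362)) - 584/9) = 1/(1/(-34436/54589 - 660) - 584/9) = 1/(1/(-36063176/54589) - 584/9) = 1/(-54589/36063176 - 584/9) = 1/(-21061386085/324568584) = -324568584/21061386085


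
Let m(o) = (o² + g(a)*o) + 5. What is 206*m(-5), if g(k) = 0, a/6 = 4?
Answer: 6180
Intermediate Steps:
a = 24 (a = 6*4 = 24)
m(o) = 5 + o² (m(o) = (o² + 0*o) + 5 = (o² + 0) + 5 = o² + 5 = 5 + o²)
206*m(-5) = 206*(5 + (-5)²) = 206*(5 + 25) = 206*30 = 6180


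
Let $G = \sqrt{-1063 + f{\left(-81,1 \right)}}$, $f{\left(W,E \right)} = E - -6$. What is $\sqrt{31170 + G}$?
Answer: $\sqrt{31170 + 4 i \sqrt{66}} \approx 176.55 + 0.092 i$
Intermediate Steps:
$f{\left(W,E \right)} = 6 + E$ ($f{\left(W,E \right)} = E + 6 = 6 + E$)
$G = 4 i \sqrt{66}$ ($G = \sqrt{-1063 + \left(6 + 1\right)} = \sqrt{-1063 + 7} = \sqrt{-1056} = 4 i \sqrt{66} \approx 32.496 i$)
$\sqrt{31170 + G} = \sqrt{31170 + 4 i \sqrt{66}}$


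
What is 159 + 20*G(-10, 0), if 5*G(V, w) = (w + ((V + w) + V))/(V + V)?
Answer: 163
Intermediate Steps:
G(V, w) = (2*V + 2*w)/(10*V) (G(V, w) = ((w + ((V + w) + V))/(V + V))/5 = ((w + (w + 2*V))/((2*V)))/5 = ((2*V + 2*w)*(1/(2*V)))/5 = ((2*V + 2*w)/(2*V))/5 = (2*V + 2*w)/(10*V))
159 + 20*G(-10, 0) = 159 + 20*((⅕)*(-10 + 0)/(-10)) = 159 + 20*((⅕)*(-⅒)*(-10)) = 159 + 20*(⅕) = 159 + 4 = 163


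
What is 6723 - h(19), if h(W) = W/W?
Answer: 6722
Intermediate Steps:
h(W) = 1
6723 - h(19) = 6723 - 1*1 = 6723 - 1 = 6722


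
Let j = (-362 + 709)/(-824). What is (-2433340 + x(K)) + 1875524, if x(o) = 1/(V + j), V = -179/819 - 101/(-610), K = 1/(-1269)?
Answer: -54434633892352/97584917 ≈ -5.5782e+5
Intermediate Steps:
K = -1/1269 ≈ -0.00078802
j = -347/824 (j = 347*(-1/824) = -347/824 ≈ -0.42112)
V = -26471/499590 (V = -179*1/819 - 101*(-1/610) = -179/819 + 101/610 = -26471/499590 ≈ -0.052985)
x(o) = -205831080/97584917 (x(o) = 1/(-26471/499590 - 347/824) = 1/(-97584917/205831080) = -205831080/97584917)
(-2433340 + x(K)) + 1875524 = (-2433340 - 205831080/97584917) + 1875524 = -237457487763860/97584917 + 1875524 = -54434633892352/97584917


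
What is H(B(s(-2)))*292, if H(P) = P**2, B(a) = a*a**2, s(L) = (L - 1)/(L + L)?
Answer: 53217/1024 ≈ 51.970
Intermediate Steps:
s(L) = (-1 + L)/(2*L) (s(L) = (-1 + L)/((2*L)) = (-1 + L)*(1/(2*L)) = (-1 + L)/(2*L))
B(a) = a**3
H(B(s(-2)))*292 = (((1/2)*(-1 - 2)/(-2))**3)**2*292 = (((1/2)*(-1/2)*(-3))**3)**2*292 = ((3/4)**3)**2*292 = (27/64)**2*292 = (729/4096)*292 = 53217/1024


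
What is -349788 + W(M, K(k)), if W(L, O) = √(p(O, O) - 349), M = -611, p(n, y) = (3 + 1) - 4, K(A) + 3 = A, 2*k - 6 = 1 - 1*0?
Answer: -349788 + I*√349 ≈ -3.4979e+5 + 18.682*I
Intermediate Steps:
k = 7/2 (k = 3 + (1 - 1*0)/2 = 3 + (1 + 0)/2 = 3 + (½)*1 = 3 + ½ = 7/2 ≈ 3.5000)
K(A) = -3 + A
p(n, y) = 0 (p(n, y) = 4 - 4 = 0)
W(L, O) = I*√349 (W(L, O) = √(0 - 349) = √(-349) = I*√349)
-349788 + W(M, K(k)) = -349788 + I*√349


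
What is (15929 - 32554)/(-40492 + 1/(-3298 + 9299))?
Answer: 14252375/34713213 ≈ 0.41057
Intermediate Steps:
(15929 - 32554)/(-40492 + 1/(-3298 + 9299)) = -16625/(-40492 + 1/6001) = -16625/(-242992491/6001) = -16625*(-6001/242992491) = 14252375/34713213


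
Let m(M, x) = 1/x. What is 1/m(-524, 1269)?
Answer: 1269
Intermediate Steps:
1/m(-524, 1269) = 1/(1/1269) = 1269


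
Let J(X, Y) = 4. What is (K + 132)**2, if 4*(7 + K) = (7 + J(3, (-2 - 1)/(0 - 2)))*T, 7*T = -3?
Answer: 12020089/784 ≈ 15332.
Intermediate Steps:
T = -3/7 (T = (1/7)*(-3) = -3/7 ≈ -0.42857)
K = -229/28 (K = -7 + ((7 + 4)*(-3/7))/4 = -7 + (11*(-3/7))/4 = -7 + (1/4)*(-33/7) = -7 - 33/28 = -229/28 ≈ -8.1786)
(K + 132)**2 = (-229/28 + 132)**2 = (3467/28)**2 = 12020089/784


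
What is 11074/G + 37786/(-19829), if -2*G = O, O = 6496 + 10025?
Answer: -1063435198/327594909 ≈ -3.2462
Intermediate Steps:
O = 16521
G = -16521/2 (G = -1/2*16521 = -16521/2 ≈ -8260.5)
11074/G + 37786/(-19829) = 11074/(-16521/2) + 37786/(-19829) = 11074*(-2/16521) + 37786*(-1/19829) = -22148/16521 - 37786/19829 = -1063435198/327594909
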